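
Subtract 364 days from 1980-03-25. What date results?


Start: 1980-03-25, subtract 364 days
Back 25 days from March 25 reaches February 29, 1980 -> 339 left
February 1980 has 29 days -> back to January 31, 1980 -> 310 left
January 1980 has 31 days -> back to December 31, 1979 -> 279 left
December 1979 has 31 days -> back to November 30, 1979 -> 248 left
November 1979 has 30 days -> back to October 31, 1979 -> 218 left
October 1979 has 31 days -> back to September 30, 1979 -> 187 left
September 1979 has 30 days -> back to August 31, 1979 -> 157 left
August 1979 has 31 days -> back to July 31, 1979 -> 126 left
July 1979 has 31 days -> back to June 30, 1979 -> 95 left
June 1979 has 30 days -> back to May 31, 1979 -> 65 left
May 1979 has 31 days -> back to April 30, 1979 -> 34 left
April 1979 has 30 days -> back to March 31, 1979 -> 4 left
March 1979: 31 - 4 = 27 -> lands on March 27

Result: 1979-03-27


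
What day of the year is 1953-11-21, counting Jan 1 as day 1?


Date: November 21, 1953
Days in months 1 through 10: 304
Plus 21 days in November

Day of year: 325


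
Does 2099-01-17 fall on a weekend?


Anchor: Jan 1, 2099. With p = 2099 - 1 = 2098: (p + p//4 - p//100 + p//400) mod 7 = (2098 + 524 - 20 + 5) mod 7 = 2607 mod 7 = 3 -> Thursday (Mon=0 ... Sun=6)
Day of year: 17; offset = 16
Weekday index = (3 + 16) mod 7 = 5 -> Saturday
Weekend days: Saturday, Sunday

Yes


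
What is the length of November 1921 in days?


November 1921

30 days


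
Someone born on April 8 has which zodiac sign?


Date: April 8
Conventional tropical zodiac dates: Aries from March 21 onward; Taurus starts April 20
April 8 falls within the Aries range

Aries


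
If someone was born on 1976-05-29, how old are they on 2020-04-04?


Birth: 1976-05-29
Reference: 2020-04-04
Year difference: 2020 - 1976 = 44
Birthday not yet reached in 2020, subtract 1

43 years old


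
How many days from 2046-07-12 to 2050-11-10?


From 2046-07-12 to 2050-11-10
2046-07-12: days before July = 31 + 28 + 31 + 30 + 31 + 30 = 181 (2046 is not a leap year); day of year = 181 + 12 = 193
2050-11-10: days before November = 31 + 28 + 31 + 30 + 31 + 30 + 31 + 31 + 30 + 31 = 304 (2050 is not a leap year); day of year = 304 + 10 = 314
Rest of 2046: 365 - 193 = 172
Full years 2047 (365), 2048 (366), 2049 (365): 1096
Total = 172 + 1096 + 314 = 1582

1582 days


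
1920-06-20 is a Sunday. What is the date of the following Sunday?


Current: Sunday
Target: Sunday
Days ahead: 7

Next Sunday: 1920-06-27


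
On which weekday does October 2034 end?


October 2034 has 31 days
Anchor: Jan 1, 2034. With p = 2034 - 1 = 2033: (p + p//4 - p//100 + p//400) mod 7 = (2033 + 508 - 20 + 5) mod 7 = 2526 mod 7 = 6 -> Sunday (Mon=0 ... Sun=6)
Days before October (Jan-Sep): 273; October 1 index = (6 + 273) mod 7 = 6 -> Sunday
Last day offset: 31 - 1 = 30 days
Weekday index = (6 + 30) mod 7 = 1

Tuesday, October 31


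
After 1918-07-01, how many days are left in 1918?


Day of year: 182 of 365
Remaining = 365 - 182

183 days


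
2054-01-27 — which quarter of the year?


Month: January (month 1)
Q1: Jan-Mar, Q2: Apr-Jun, Q3: Jul-Sep, Q4: Oct-Dec

Q1


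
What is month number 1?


Month 1 of 12

January


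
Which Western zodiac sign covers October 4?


Date: October 4
Conventional tropical zodiac dates: Libra from September 23 onward; Scorpio starts October 23
October 4 falls within the Libra range

Libra


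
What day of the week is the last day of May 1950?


May 1950 has 31 days
Anchor: Jan 1, 1950. With p = 1950 - 1 = 1949: (p + p//4 - p//100 + p//400) mod 7 = (1949 + 487 - 19 + 4) mod 7 = 2421 mod 7 = 6 -> Sunday (Mon=0 ... Sun=6)
Days before May (Jan-Apr): 120; May 1 index = (6 + 120) mod 7 = 0 -> Monday
Last day offset: 31 - 1 = 30 days
Weekday index = (0 + 30) mod 7 = 2

Wednesday, May 31


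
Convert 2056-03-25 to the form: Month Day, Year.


ISO 2056-03-25 parses as year=2056, month=03, day=25
Month 3 -> March

March 25, 2056


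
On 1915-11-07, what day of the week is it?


Date: November 7, 1915
Anchor: Jan 1, 1915. With p = 1915 - 1 = 1914: (p + p//4 - p//100 + p//400) mod 7 = (1914 + 478 - 19 + 4) mod 7 = 2377 mod 7 = 4 -> Friday (Mon=0 ... Sun=6)
Days before November (Jan-Oct): 304; offset = 304 + 7 - 1 = 310
Weekday index = (4 + 310) mod 7 = 6

Day of the week: Sunday


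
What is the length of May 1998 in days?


May 1998

31 days


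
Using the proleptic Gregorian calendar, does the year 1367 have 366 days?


Gregorian leap year rule: divisible by 4, but not by 100, unless also by 400.
1367 is not divisible by 4 -> not a leap year

No


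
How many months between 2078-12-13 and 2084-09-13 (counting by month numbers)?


From December 2078 to September 2084
6 years * 12 = 72 months, minus 3 months = 69

69 months


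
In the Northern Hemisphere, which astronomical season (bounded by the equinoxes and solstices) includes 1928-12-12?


Date: December 12
Astronomical Autumn (approx.; exact equinox/solstice day varies by year): September 22 to December 20
December 12 falls within the Autumn window

Autumn


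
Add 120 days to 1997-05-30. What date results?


Start: 1997-05-30, add 120 days
May 1997 has 31 days: 31 - 30 = 1 day to May 31 -> 119 left
June 1997 has 30 days -> 89 left
July 1997 has 31 days -> 58 left
August 1997 has 31 days -> 27 left
September 1997: 27 <= 30 -> lands on September 27

Result: 1997-09-27


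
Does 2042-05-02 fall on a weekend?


Anchor: Jan 1, 2042. With p = 2042 - 1 = 2041: (p + p//4 - p//100 + p//400) mod 7 = (2041 + 510 - 20 + 5) mod 7 = 2536 mod 7 = 2 -> Wednesday (Mon=0 ... Sun=6)
Day of year: 122; offset = 121
Weekday index = (2 + 121) mod 7 = 4 -> Friday
Weekend days: Saturday, Sunday

No


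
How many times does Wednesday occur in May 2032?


May 2032 has 31 days
Anchor: Jan 1, 2032. With p = 2032 - 1 = 2031: (p + p//4 - p//100 + p//400) mod 7 = (2031 + 507 - 20 + 5) mod 7 = 2523 mod 7 = 3 -> Thursday (Mon=0 ... Sun=6)
Days before May (Jan-Apr): 121; May 1 index = (3 + 121) mod 7 = 5 -> Saturday
First Wednesday is May 5
Wednesdays: 5, 12, 19, 26

4 Wednesdays


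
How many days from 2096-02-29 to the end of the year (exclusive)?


Day of year: 60 of 366
Remaining = 366 - 60

306 days


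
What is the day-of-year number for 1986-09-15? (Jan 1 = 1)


Date: September 15, 1986
Days in months 1 through 8: 243
Plus 15 days in September

Day of year: 258


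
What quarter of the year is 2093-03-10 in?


Month: March (month 3)
Q1: Jan-Mar, Q2: Apr-Jun, Q3: Jul-Sep, Q4: Oct-Dec

Q1


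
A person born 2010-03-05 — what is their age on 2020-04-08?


Birth: 2010-03-05
Reference: 2020-04-08
Year difference: 2020 - 2010 = 10

10 years old


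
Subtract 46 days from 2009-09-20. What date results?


Start: 2009-09-20, subtract 46 days
Back 20 days from September 20 reaches August 31, 2009 -> 26 left
August 2009: 31 - 26 = 5 -> lands on August 5

Result: 2009-08-05


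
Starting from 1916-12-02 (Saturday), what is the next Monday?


Current: Saturday
Target: Monday
Days ahead: 2

Next Monday: 1916-12-04


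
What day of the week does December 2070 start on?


Target: December 1, 2070
Anchor: Jan 1, 2070. With p = 2070 - 1 = 2069: (p + p//4 - p//100 + p//400) mod 7 = (2069 + 517 - 20 + 5) mod 7 = 2571 mod 7 = 2 -> Wednesday (Mon=0 ... Sun=6)
Days before December (Jan-Nov): 334 days
Weekday index = (2 + 334) mod 7 = 0

Monday


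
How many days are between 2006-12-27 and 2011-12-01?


From 2006-12-27 to 2011-12-01
2006-12-27: days before December = 31 + 28 + 31 + 30 + 31 + 30 + 31 + 31 + 30 + 31 + 30 = 334 (2006 is not a leap year); day of year = 334 + 27 = 361
2011-12-01: days before December = 31 + 28 + 31 + 30 + 31 + 30 + 31 + 31 + 30 + 31 + 30 = 334 (2011 is not a leap year); day of year = 334 + 1 = 335
Rest of 2006: 365 - 361 = 4
Full years 2007 (365), 2008 (366), 2009 (365), 2010 (365): 1461
Total = 4 + 1461 + 335 = 1800

1800 days


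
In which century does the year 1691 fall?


Century = (year - 1) // 100 + 1
= (1691 - 1) // 100 + 1
= 1690 // 100 + 1
= 16 + 1

17th century


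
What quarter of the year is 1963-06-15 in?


Month: June (month 6)
Q1: Jan-Mar, Q2: Apr-Jun, Q3: Jul-Sep, Q4: Oct-Dec

Q2


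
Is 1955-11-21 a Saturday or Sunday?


Anchor: Jan 1, 1955. With p = 1955 - 1 = 1954: (p + p//4 - p//100 + p//400) mod 7 = (1954 + 488 - 19 + 4) mod 7 = 2427 mod 7 = 5 -> Saturday (Mon=0 ... Sun=6)
Day of year: 325; offset = 324
Weekday index = (5 + 324) mod 7 = 0 -> Monday
Weekend days: Saturday, Sunday

No


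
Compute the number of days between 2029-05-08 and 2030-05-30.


From 2029-05-08 to 2030-05-30
2029-05-08: days before May = 31 + 28 + 31 + 30 = 120 (2029 is not a leap year); day of year = 120 + 8 = 128
2030-05-30: days before May = 31 + 28 + 31 + 30 = 120 (2030 is not a leap year); day of year = 120 + 30 = 150
Rest of 2029: 365 - 128 = 237
Total = 237 + 150 = 387

387 days


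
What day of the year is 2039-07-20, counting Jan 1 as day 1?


Date: July 20, 2039
Days in months 1 through 6: 181
Plus 20 days in July

Day of year: 201


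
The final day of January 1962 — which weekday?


January 1962 has 31 days
Anchor: Jan 1, 1962. With p = 1962 - 1 = 1961: (p + p//4 - p//100 + p//400) mod 7 = (1961 + 490 - 19 + 4) mod 7 = 2436 mod 7 = 0 -> Monday (Mon=0 ... Sun=6)
January 1 is the anchor itself -> Monday
Last day offset: 31 - 1 = 30 days
Weekday index = (0 + 30) mod 7 = 2

Wednesday, January 31


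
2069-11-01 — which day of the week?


Date: November 1, 2069
Anchor: Jan 1, 2069. With p = 2069 - 1 = 2068: (p + p//4 - p//100 + p//400) mod 7 = (2068 + 517 - 20 + 5) mod 7 = 2570 mod 7 = 1 -> Tuesday (Mon=0 ... Sun=6)
Days before November (Jan-Oct): 304; offset = 304 + 1 - 1 = 304
Weekday index = (1 + 304) mod 7 = 4

Day of the week: Friday


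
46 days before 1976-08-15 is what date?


Start: 1976-08-15, subtract 46 days
Back 15 days from August 15 reaches July 31, 1976 -> 31 left
July 1976 has 31 days -> back to June 30, 1976 -> 0 left
June 1976: 30 - 0 = 30 -> lands on June 30

Result: 1976-06-30


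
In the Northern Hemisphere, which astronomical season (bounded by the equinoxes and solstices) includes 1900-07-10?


Date: July 10
Astronomical Summer (approx.; exact equinox/solstice day varies by year): June 21 to September 21
July 10 falls within the Summer window

Summer


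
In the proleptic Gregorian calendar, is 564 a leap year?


Gregorian leap year rule: divisible by 4, but not by 100, unless also by 400.
564 is divisible by 4 but not 100 -> leap year

Yes


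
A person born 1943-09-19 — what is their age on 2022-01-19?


Birth: 1943-09-19
Reference: 2022-01-19
Year difference: 2022 - 1943 = 79
Birthday not yet reached in 2022, subtract 1

78 years old


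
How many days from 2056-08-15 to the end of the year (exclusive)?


Day of year: 228 of 366
Remaining = 366 - 228

138 days


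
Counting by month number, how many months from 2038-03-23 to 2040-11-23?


From March 2038 to November 2040
2 years * 12 = 24 months, plus 8 months = 32

32 months


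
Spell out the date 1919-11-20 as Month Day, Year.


ISO 1919-11-20 parses as year=1919, month=11, day=20
Month 11 -> November

November 20, 1919


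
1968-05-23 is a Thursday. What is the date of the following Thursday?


Current: Thursday
Target: Thursday
Days ahead: 7

Next Thursday: 1968-05-30


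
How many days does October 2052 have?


October 2052

31 days


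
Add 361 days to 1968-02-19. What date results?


Start: 1968-02-19, add 361 days
February 1968 has 29 days: 29 - 19 = 10 days to February 29 -> 351 left
March 1968 has 31 days -> 320 left
April 1968 has 30 days -> 290 left
May 1968 has 31 days -> 259 left
June 1968 has 30 days -> 229 left
July 1968 has 31 days -> 198 left
August 1968 has 31 days -> 167 left
September 1968 has 30 days -> 137 left
October 1968 has 31 days -> 106 left
November 1968 has 30 days -> 76 left
December 1968 has 31 days -> 45 left
January 1969 has 31 days -> 14 left
February 1969: 14 <= 28 -> lands on February 14

Result: 1969-02-14


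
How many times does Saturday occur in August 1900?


August 1900 has 31 days
Anchor: Jan 1, 1900. With p = 1900 - 1 = 1899: (p + p//4 - p//100 + p//400) mod 7 = (1899 + 474 - 18 + 4) mod 7 = 2359 mod 7 = 0 -> Monday (Mon=0 ... Sun=6)
Days before August (Jan-Jul): 212; August 1 index = (0 + 212) mod 7 = 2 -> Wednesday
First Saturday is August 4
Saturdays: 4, 11, 18, 25

4 Saturdays


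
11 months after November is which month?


November is month 11
11 + 11 = 22; wrap: 22 - 12 = 10

October


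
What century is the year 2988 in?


Century = (year - 1) // 100 + 1
= (2988 - 1) // 100 + 1
= 2987 // 100 + 1
= 29 + 1

30th century


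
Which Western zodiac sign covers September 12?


Date: September 12
Conventional tropical zodiac dates: Virgo from August 23 onward; Libra starts September 23
September 12 falls within the Virgo range

Virgo


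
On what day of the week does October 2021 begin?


Target: October 1, 2021
Anchor: Jan 1, 2021. With p = 2021 - 1 = 2020: (p + p//4 - p//100 + p//400) mod 7 = (2020 + 505 - 20 + 5) mod 7 = 2510 mod 7 = 4 -> Friday (Mon=0 ... Sun=6)
Days before October (Jan-Sep): 273 days
Weekday index = (4 + 273) mod 7 = 4

Friday


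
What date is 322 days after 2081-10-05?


Start: 2081-10-05, add 322 days
October 2081 has 31 days: 31 - 5 = 26 days to October 31 -> 296 left
November 2081 has 30 days -> 266 left
December 2081 has 31 days -> 235 left
January 2082 has 31 days -> 204 left
February 2082 has 28 days -> 176 left
March 2082 has 31 days -> 145 left
April 2082 has 30 days -> 115 left
May 2082 has 31 days -> 84 left
June 2082 has 30 days -> 54 left
July 2082 has 31 days -> 23 left
August 2082: 23 <= 31 -> lands on August 23

Result: 2082-08-23


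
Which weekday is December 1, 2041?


Target: December 1, 2041
Anchor: Jan 1, 2041. With p = 2041 - 1 = 2040: (p + p//4 - p//100 + p//400) mod 7 = (2040 + 510 - 20 + 5) mod 7 = 2535 mod 7 = 1 -> Tuesday (Mon=0 ... Sun=6)
Days before December (Jan-Nov): 334 days
Weekday index = (1 + 334) mod 7 = 6

Sunday


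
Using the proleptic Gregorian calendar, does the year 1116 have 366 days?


Gregorian leap year rule: divisible by 4, but not by 100, unless also by 400.
1116 is divisible by 4 but not 100 -> leap year

Yes


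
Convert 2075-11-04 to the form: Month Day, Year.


ISO 2075-11-04 parses as year=2075, month=11, day=04
Month 11 -> November

November 4, 2075


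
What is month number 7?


Month 7 of 12

July


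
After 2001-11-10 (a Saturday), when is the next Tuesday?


Current: Saturday
Target: Tuesday
Days ahead: 3

Next Tuesday: 2001-11-13


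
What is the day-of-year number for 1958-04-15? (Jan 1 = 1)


Date: April 15, 1958
Days in months 1 through 3: 90
Plus 15 days in April

Day of year: 105


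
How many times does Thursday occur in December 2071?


December 2071 has 31 days
Anchor: Jan 1, 2071. With p = 2071 - 1 = 2070: (p + p//4 - p//100 + p//400) mod 7 = (2070 + 517 - 20 + 5) mod 7 = 2572 mod 7 = 3 -> Thursday (Mon=0 ... Sun=6)
Days before December (Jan-Nov): 334; December 1 index = (3 + 334) mod 7 = 1 -> Tuesday
First Thursday is December 3
Thursdays: 3, 10, 17, 24, 31

5 Thursdays


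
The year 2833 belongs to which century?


Century = (year - 1) // 100 + 1
= (2833 - 1) // 100 + 1
= 2832 // 100 + 1
= 28 + 1

29th century


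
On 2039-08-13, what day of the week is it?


Date: August 13, 2039
Anchor: Jan 1, 2039. With p = 2039 - 1 = 2038: (p + p//4 - p//100 + p//400) mod 7 = (2038 + 509 - 20 + 5) mod 7 = 2532 mod 7 = 5 -> Saturday (Mon=0 ... Sun=6)
Days before August (Jan-Jul): 212; offset = 212 + 13 - 1 = 224
Weekday index = (5 + 224) mod 7 = 5

Day of the week: Saturday


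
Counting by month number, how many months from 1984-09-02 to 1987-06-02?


From September 1984 to June 1987
3 years * 12 = 36 months, minus 3 months = 33

33 months


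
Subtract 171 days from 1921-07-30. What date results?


Start: 1921-07-30, subtract 171 days
Back 30 days from July 30 reaches June 30, 1921 -> 141 left
June 1921 has 30 days -> back to May 31, 1921 -> 111 left
May 1921 has 31 days -> back to April 30, 1921 -> 80 left
April 1921 has 30 days -> back to March 31, 1921 -> 50 left
March 1921 has 31 days -> back to February 28, 1921 -> 19 left
February 1921: 28 - 19 = 9 -> lands on February 9

Result: 1921-02-09


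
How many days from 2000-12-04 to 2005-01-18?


From 2000-12-04 to 2005-01-18
2000-12-04: days before December = 31 + 29 + 31 + 30 + 31 + 30 + 31 + 31 + 30 + 31 + 30 = 335 (2000 is a leap year); day of year = 335 + 4 = 339
2005-01-18: day of year = 18
Rest of 2000: 366 - 339 = 27
Full years 2001 (365), 2002 (365), 2003 (365), 2004 (366): 1461
Total = 27 + 1461 + 18 = 1506

1506 days


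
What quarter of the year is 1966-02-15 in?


Month: February (month 2)
Q1: Jan-Mar, Q2: Apr-Jun, Q3: Jul-Sep, Q4: Oct-Dec

Q1


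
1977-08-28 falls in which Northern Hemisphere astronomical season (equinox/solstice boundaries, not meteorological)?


Date: August 28
Astronomical Summer (approx.; exact equinox/solstice day varies by year): June 21 to September 21
August 28 falls within the Summer window

Summer


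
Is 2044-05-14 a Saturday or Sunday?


Anchor: Jan 1, 2044. With p = 2044 - 1 = 2043: (p + p//4 - p//100 + p//400) mod 7 = (2043 + 510 - 20 + 5) mod 7 = 2538 mod 7 = 4 -> Friday (Mon=0 ... Sun=6)
Day of year: 135; offset = 134
Weekday index = (4 + 134) mod 7 = 5 -> Saturday
Weekend days: Saturday, Sunday

Yes


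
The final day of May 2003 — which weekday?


May 2003 has 31 days
Anchor: Jan 1, 2003. With p = 2003 - 1 = 2002: (p + p//4 - p//100 + p//400) mod 7 = (2002 + 500 - 20 + 5) mod 7 = 2487 mod 7 = 2 -> Wednesday (Mon=0 ... Sun=6)
Days before May (Jan-Apr): 120; May 1 index = (2 + 120) mod 7 = 3 -> Thursday
Last day offset: 31 - 1 = 30 days
Weekday index = (3 + 30) mod 7 = 5

Saturday, May 31


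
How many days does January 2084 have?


January 2084

31 days


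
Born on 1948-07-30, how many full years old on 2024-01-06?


Birth: 1948-07-30
Reference: 2024-01-06
Year difference: 2024 - 1948 = 76
Birthday not yet reached in 2024, subtract 1

75 years old


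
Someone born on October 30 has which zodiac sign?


Date: October 30
Conventional tropical zodiac dates: Scorpio from October 23 onward; Sagittarius starts November 22
October 30 falls within the Scorpio range

Scorpio


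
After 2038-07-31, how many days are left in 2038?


Day of year: 212 of 365
Remaining = 365 - 212

153 days


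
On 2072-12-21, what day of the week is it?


Date: December 21, 2072
Anchor: Jan 1, 2072. With p = 2072 - 1 = 2071: (p + p//4 - p//100 + p//400) mod 7 = (2071 + 517 - 20 + 5) mod 7 = 2573 mod 7 = 4 -> Friday (Mon=0 ... Sun=6)
Days before December (Jan-Nov): 335; offset = 335 + 21 - 1 = 355
Weekday index = (4 + 355) mod 7 = 2

Day of the week: Wednesday


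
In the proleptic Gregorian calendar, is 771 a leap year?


Gregorian leap year rule: divisible by 4, but not by 100, unless also by 400.
771 is not divisible by 4 -> not a leap year

No


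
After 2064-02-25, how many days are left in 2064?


Day of year: 56 of 366
Remaining = 366 - 56

310 days


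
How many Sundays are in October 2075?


October 2075 has 31 days
Anchor: Jan 1, 2075. With p = 2075 - 1 = 2074: (p + p//4 - p//100 + p//400) mod 7 = (2074 + 518 - 20 + 5) mod 7 = 2577 mod 7 = 1 -> Tuesday (Mon=0 ... Sun=6)
Days before October (Jan-Sep): 273; October 1 index = (1 + 273) mod 7 = 1 -> Tuesday
First Sunday is October 6
Sundays: 6, 13, 20, 27

4 Sundays


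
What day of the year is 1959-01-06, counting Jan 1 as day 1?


Date: January 6, 1959
No months before January
Plus 6 days in January

Day of year: 6


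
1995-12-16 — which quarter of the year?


Month: December (month 12)
Q1: Jan-Mar, Q2: Apr-Jun, Q3: Jul-Sep, Q4: Oct-Dec

Q4


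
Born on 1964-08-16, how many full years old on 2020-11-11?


Birth: 1964-08-16
Reference: 2020-11-11
Year difference: 2020 - 1964 = 56

56 years old


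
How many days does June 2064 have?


June 2064

30 days


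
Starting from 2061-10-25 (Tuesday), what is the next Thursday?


Current: Tuesday
Target: Thursday
Days ahead: 2

Next Thursday: 2061-10-27


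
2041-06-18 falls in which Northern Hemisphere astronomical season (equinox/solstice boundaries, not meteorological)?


Date: June 18
Astronomical Spring (approx.; exact equinox/solstice day varies by year): March 20 to June 20
June 18 falls within the Spring window

Spring


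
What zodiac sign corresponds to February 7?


Date: February 7
Conventional tropical zodiac dates: Aquarius from January 20 onward; Pisces starts February 19
February 7 falls within the Aquarius range

Aquarius


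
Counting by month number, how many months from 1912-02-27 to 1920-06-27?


From February 1912 to June 1920
8 years * 12 = 96 months, plus 4 months = 100

100 months


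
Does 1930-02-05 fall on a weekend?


Anchor: Jan 1, 1930. With p = 1930 - 1 = 1929: (p + p//4 - p//100 + p//400) mod 7 = (1929 + 482 - 19 + 4) mod 7 = 2396 mod 7 = 2 -> Wednesday (Mon=0 ... Sun=6)
Day of year: 36; offset = 35
Weekday index = (2 + 35) mod 7 = 2 -> Wednesday
Weekend days: Saturday, Sunday

No


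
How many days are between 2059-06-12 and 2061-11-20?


From 2059-06-12 to 2061-11-20
2059-06-12: days before June = 31 + 28 + 31 + 30 + 31 = 151 (2059 is not a leap year); day of year = 151 + 12 = 163
2061-11-20: days before November = 31 + 28 + 31 + 30 + 31 + 30 + 31 + 31 + 30 + 31 = 304 (2061 is not a leap year); day of year = 304 + 20 = 324
Rest of 2059: 365 - 163 = 202
Full years 2060 (366): 366
Total = 202 + 366 + 324 = 892

892 days


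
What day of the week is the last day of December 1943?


December 1943 has 31 days
Anchor: Jan 1, 1943. With p = 1943 - 1 = 1942: (p + p//4 - p//100 + p//400) mod 7 = (1942 + 485 - 19 + 4) mod 7 = 2412 mod 7 = 4 -> Friday (Mon=0 ... Sun=6)
Days before December (Jan-Nov): 334; December 1 index = (4 + 334) mod 7 = 2 -> Wednesday
Last day offset: 31 - 1 = 30 days
Weekday index = (2 + 30) mod 7 = 4

Friday, December 31


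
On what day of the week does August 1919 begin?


Target: August 1, 1919
Anchor: Jan 1, 1919. With p = 1919 - 1 = 1918: (p + p//4 - p//100 + p//400) mod 7 = (1918 + 479 - 19 + 4) mod 7 = 2382 mod 7 = 2 -> Wednesday (Mon=0 ... Sun=6)
Days before August (Jan-Jul): 212 days
Weekday index = (2 + 212) mod 7 = 4

Friday


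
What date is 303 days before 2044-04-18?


Start: 2044-04-18, subtract 303 days
Back 18 days from April 18 reaches March 31, 2044 -> 285 left
March 2044 has 31 days -> back to February 29, 2044 -> 254 left
February 2044 has 29 days -> back to January 31, 2044 -> 225 left
January 2044 has 31 days -> back to December 31, 2043 -> 194 left
December 2043 has 31 days -> back to November 30, 2043 -> 163 left
November 2043 has 30 days -> back to October 31, 2043 -> 133 left
October 2043 has 31 days -> back to September 30, 2043 -> 102 left
September 2043 has 30 days -> back to August 31, 2043 -> 72 left
August 2043 has 31 days -> back to July 31, 2043 -> 41 left
July 2043 has 31 days -> back to June 30, 2043 -> 10 left
June 2043: 30 - 10 = 20 -> lands on June 20

Result: 2043-06-20


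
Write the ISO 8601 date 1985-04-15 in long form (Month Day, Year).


ISO 1985-04-15 parses as year=1985, month=04, day=15
Month 4 -> April

April 15, 1985


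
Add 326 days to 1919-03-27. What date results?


Start: 1919-03-27, add 326 days
March 1919 has 31 days: 31 - 27 = 4 days to March 31 -> 322 left
April 1919 has 30 days -> 292 left
May 1919 has 31 days -> 261 left
June 1919 has 30 days -> 231 left
July 1919 has 31 days -> 200 left
August 1919 has 31 days -> 169 left
September 1919 has 30 days -> 139 left
October 1919 has 31 days -> 108 left
November 1919 has 30 days -> 78 left
December 1919 has 31 days -> 47 left
January 1920 has 31 days -> 16 left
February 1920: 16 <= 29 -> lands on February 16

Result: 1920-02-16


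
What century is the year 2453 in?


Century = (year - 1) // 100 + 1
= (2453 - 1) // 100 + 1
= 2452 // 100 + 1
= 24 + 1

25th century


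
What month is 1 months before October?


October is month 10
10 - 1 = 9

September


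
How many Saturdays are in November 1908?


November 1908 has 30 days
Anchor: Jan 1, 1908. With p = 1908 - 1 = 1907: (p + p//4 - p//100 + p//400) mod 7 = (1907 + 476 - 19 + 4) mod 7 = 2368 mod 7 = 2 -> Wednesday (Mon=0 ... Sun=6)
Days before November (Jan-Oct): 305; November 1 index = (2 + 305) mod 7 = 6 -> Sunday
First Saturday is November 7
Saturdays: 7, 14, 21, 28

4 Saturdays


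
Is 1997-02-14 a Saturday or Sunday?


Anchor: Jan 1, 1997. With p = 1997 - 1 = 1996: (p + p//4 - p//100 + p//400) mod 7 = (1996 + 499 - 19 + 4) mod 7 = 2480 mod 7 = 2 -> Wednesday (Mon=0 ... Sun=6)
Day of year: 45; offset = 44
Weekday index = (2 + 44) mod 7 = 4 -> Friday
Weekend days: Saturday, Sunday

No


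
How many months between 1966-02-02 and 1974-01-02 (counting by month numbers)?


From February 1966 to January 1974
8 years * 12 = 96 months, minus 1 month = 95

95 months


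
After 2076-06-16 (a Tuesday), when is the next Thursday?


Current: Tuesday
Target: Thursday
Days ahead: 2

Next Thursday: 2076-06-18


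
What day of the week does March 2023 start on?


Target: March 1, 2023
Anchor: Jan 1, 2023. With p = 2023 - 1 = 2022: (p + p//4 - p//100 + p//400) mod 7 = (2022 + 505 - 20 + 5) mod 7 = 2512 mod 7 = 6 -> Sunday (Mon=0 ... Sun=6)
Days before March (Jan-Feb): 59 days
Weekday index = (6 + 59) mod 7 = 2

Wednesday


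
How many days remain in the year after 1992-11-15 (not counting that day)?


Day of year: 320 of 366
Remaining = 366 - 320

46 days


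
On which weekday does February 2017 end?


February 2017 has 28 days
Anchor: Jan 1, 2017. With p = 2017 - 1 = 2016: (p + p//4 - p//100 + p//400) mod 7 = (2016 + 504 - 20 + 5) mod 7 = 2505 mod 7 = 6 -> Sunday (Mon=0 ... Sun=6)
Days before February (Jan): 31; February 1 index = (6 + 31) mod 7 = 2 -> Wednesday
Last day offset: 28 - 1 = 27 days
Weekday index = (2 + 27) mod 7 = 1

Tuesday, February 28


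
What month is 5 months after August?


August is month 8
8 + 5 = 13; wrap: 13 - 12 = 1

January


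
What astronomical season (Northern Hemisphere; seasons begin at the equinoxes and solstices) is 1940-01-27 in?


Date: January 27
Astronomical Winter (approx.; exact equinox/solstice day varies by year): December 21 to March 19
January 27 falls within the Winter window

Winter


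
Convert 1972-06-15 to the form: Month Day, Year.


ISO 1972-06-15 parses as year=1972, month=06, day=15
Month 6 -> June

June 15, 1972


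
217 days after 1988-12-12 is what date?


Start: 1988-12-12, add 217 days
December 1988 has 31 days: 31 - 12 = 19 days to December 31 -> 198 left
January 1989 has 31 days -> 167 left
February 1989 has 28 days -> 139 left
March 1989 has 31 days -> 108 left
April 1989 has 30 days -> 78 left
May 1989 has 31 days -> 47 left
June 1989 has 30 days -> 17 left
July 1989: 17 <= 31 -> lands on July 17

Result: 1989-07-17


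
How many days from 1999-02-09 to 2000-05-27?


From 1999-02-09 to 2000-05-27
1999-02-09: days before February = 31; day of year = 31 + 9 = 40
2000-05-27: days before May = 31 + 29 + 31 + 30 = 121 (2000 is a leap year); day of year = 121 + 27 = 148
Rest of 1999: 365 - 40 = 325
Total = 325 + 148 = 473

473 days


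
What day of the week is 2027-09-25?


Date: September 25, 2027
Anchor: Jan 1, 2027. With p = 2027 - 1 = 2026: (p + p//4 - p//100 + p//400) mod 7 = (2026 + 506 - 20 + 5) mod 7 = 2517 mod 7 = 4 -> Friday (Mon=0 ... Sun=6)
Days before September (Jan-Aug): 243; offset = 243 + 25 - 1 = 267
Weekday index = (4 + 267) mod 7 = 5

Day of the week: Saturday


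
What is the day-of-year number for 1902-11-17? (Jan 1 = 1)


Date: November 17, 1902
Days in months 1 through 10: 304
Plus 17 days in November

Day of year: 321


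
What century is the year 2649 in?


Century = (year - 1) // 100 + 1
= (2649 - 1) // 100 + 1
= 2648 // 100 + 1
= 26 + 1

27th century


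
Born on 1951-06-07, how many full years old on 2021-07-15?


Birth: 1951-06-07
Reference: 2021-07-15
Year difference: 2021 - 1951 = 70

70 years old


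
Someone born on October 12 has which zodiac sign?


Date: October 12
Conventional tropical zodiac dates: Libra from September 23 onward; Scorpio starts October 23
October 12 falls within the Libra range

Libra


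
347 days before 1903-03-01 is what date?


Start: 1903-03-01, subtract 347 days
Back 1 day from March 1 reaches February 28, 1903 -> 346 left
February 1903 has 28 days -> back to January 31, 1903 -> 318 left
January 1903 has 31 days -> back to December 31, 1902 -> 287 left
December 1902 has 31 days -> back to November 30, 1902 -> 256 left
November 1902 has 30 days -> back to October 31, 1902 -> 226 left
October 1902 has 31 days -> back to September 30, 1902 -> 195 left
September 1902 has 30 days -> back to August 31, 1902 -> 165 left
August 1902 has 31 days -> back to July 31, 1902 -> 134 left
July 1902 has 31 days -> back to June 30, 1902 -> 103 left
June 1902 has 30 days -> back to May 31, 1902 -> 73 left
May 1902 has 31 days -> back to April 30, 1902 -> 42 left
April 1902 has 30 days -> back to March 31, 1902 -> 12 left
March 1902: 31 - 12 = 19 -> lands on March 19

Result: 1902-03-19


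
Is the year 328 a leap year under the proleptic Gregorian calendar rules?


Gregorian leap year rule: divisible by 4, but not by 100, unless also by 400.
328 is divisible by 4 but not 100 -> leap year

Yes


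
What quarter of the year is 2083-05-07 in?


Month: May (month 5)
Q1: Jan-Mar, Q2: Apr-Jun, Q3: Jul-Sep, Q4: Oct-Dec

Q2


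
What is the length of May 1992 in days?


May 1992

31 days


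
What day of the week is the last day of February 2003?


February 2003 has 28 days
Anchor: Jan 1, 2003. With p = 2003 - 1 = 2002: (p + p//4 - p//100 + p//400) mod 7 = (2002 + 500 - 20 + 5) mod 7 = 2487 mod 7 = 2 -> Wednesday (Mon=0 ... Sun=6)
Days before February (Jan): 31; February 1 index = (2 + 31) mod 7 = 5 -> Saturday
Last day offset: 28 - 1 = 27 days
Weekday index = (5 + 27) mod 7 = 4

Friday, February 28


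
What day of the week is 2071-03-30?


Date: March 30, 2071
Anchor: Jan 1, 2071. With p = 2071 - 1 = 2070: (p + p//4 - p//100 + p//400) mod 7 = (2070 + 517 - 20 + 5) mod 7 = 2572 mod 7 = 3 -> Thursday (Mon=0 ... Sun=6)
Days before March (Jan-Feb): 59; offset = 59 + 30 - 1 = 88
Weekday index = (3 + 88) mod 7 = 0

Day of the week: Monday


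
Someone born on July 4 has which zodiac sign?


Date: July 4
Conventional tropical zodiac dates: Cancer from June 21 onward; Leo starts July 23
July 4 falls within the Cancer range

Cancer


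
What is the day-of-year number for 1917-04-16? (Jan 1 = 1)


Date: April 16, 1917
Days in months 1 through 3: 90
Plus 16 days in April

Day of year: 106


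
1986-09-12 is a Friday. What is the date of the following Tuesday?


Current: Friday
Target: Tuesday
Days ahead: 4

Next Tuesday: 1986-09-16


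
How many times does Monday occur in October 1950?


October 1950 has 31 days
Anchor: Jan 1, 1950. With p = 1950 - 1 = 1949: (p + p//4 - p//100 + p//400) mod 7 = (1949 + 487 - 19 + 4) mod 7 = 2421 mod 7 = 6 -> Sunday (Mon=0 ... Sun=6)
Days before October (Jan-Sep): 273; October 1 index = (6 + 273) mod 7 = 6 -> Sunday
First Monday is October 2
Mondays: 2, 9, 16, 23, 30

5 Mondays


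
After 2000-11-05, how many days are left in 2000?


Day of year: 310 of 366
Remaining = 366 - 310

56 days


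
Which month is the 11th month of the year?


Month 11 of 12

November


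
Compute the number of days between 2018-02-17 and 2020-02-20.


From 2018-02-17 to 2020-02-20
2018-02-17: days before February = 31; day of year = 31 + 17 = 48
2020-02-20: days before February = 31; day of year = 31 + 20 = 51
Rest of 2018: 365 - 48 = 317
Full years 2019 (365): 365
Total = 317 + 365 + 51 = 733

733 days


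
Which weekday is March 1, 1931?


Target: March 1, 1931
Anchor: Jan 1, 1931. With p = 1931 - 1 = 1930: (p + p//4 - p//100 + p//400) mod 7 = (1930 + 482 - 19 + 4) mod 7 = 2397 mod 7 = 3 -> Thursday (Mon=0 ... Sun=6)
Days before March (Jan-Feb): 59 days
Weekday index = (3 + 59) mod 7 = 6

Sunday


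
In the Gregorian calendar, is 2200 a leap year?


Gregorian leap year rule: divisible by 4, but not by 100, unless also by 400.
2200 is divisible by 100 but not 400 -> not a leap year

No


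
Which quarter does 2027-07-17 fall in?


Month: July (month 7)
Q1: Jan-Mar, Q2: Apr-Jun, Q3: Jul-Sep, Q4: Oct-Dec

Q3


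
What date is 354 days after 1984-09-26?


Start: 1984-09-26, add 354 days
September 1984 has 30 days: 30 - 26 = 4 days to September 30 -> 350 left
October 1984 has 31 days -> 319 left
November 1984 has 30 days -> 289 left
December 1984 has 31 days -> 258 left
January 1985 has 31 days -> 227 left
February 1985 has 28 days -> 199 left
March 1985 has 31 days -> 168 left
April 1985 has 30 days -> 138 left
May 1985 has 31 days -> 107 left
June 1985 has 30 days -> 77 left
July 1985 has 31 days -> 46 left
August 1985 has 31 days -> 15 left
September 1985: 15 <= 30 -> lands on September 15

Result: 1985-09-15


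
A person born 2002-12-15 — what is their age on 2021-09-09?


Birth: 2002-12-15
Reference: 2021-09-09
Year difference: 2021 - 2002 = 19
Birthday not yet reached in 2021, subtract 1

18 years old


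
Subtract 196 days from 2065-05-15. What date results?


Start: 2065-05-15, subtract 196 days
Back 15 days from May 15 reaches April 30, 2065 -> 181 left
April 2065 has 30 days -> back to March 31, 2065 -> 151 left
March 2065 has 31 days -> back to February 28, 2065 -> 120 left
February 2065 has 28 days -> back to January 31, 2065 -> 92 left
January 2065 has 31 days -> back to December 31, 2064 -> 61 left
December 2064 has 31 days -> back to November 30, 2064 -> 30 left
November 2064 has 30 days -> back to October 31, 2064 -> 0 left
October 2064: 31 - 0 = 31 -> lands on October 31

Result: 2064-10-31


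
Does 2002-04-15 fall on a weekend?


Anchor: Jan 1, 2002. With p = 2002 - 1 = 2001: (p + p//4 - p//100 + p//400) mod 7 = (2001 + 500 - 20 + 5) mod 7 = 2486 mod 7 = 1 -> Tuesday (Mon=0 ... Sun=6)
Day of year: 105; offset = 104
Weekday index = (1 + 104) mod 7 = 0 -> Monday
Weekend days: Saturday, Sunday

No


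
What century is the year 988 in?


Century = (year - 1) // 100 + 1
= (988 - 1) // 100 + 1
= 987 // 100 + 1
= 9 + 1

10th century


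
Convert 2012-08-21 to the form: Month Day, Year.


ISO 2012-08-21 parses as year=2012, month=08, day=21
Month 8 -> August

August 21, 2012


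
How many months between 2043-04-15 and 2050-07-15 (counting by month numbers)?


From April 2043 to July 2050
7 years * 12 = 84 months, plus 3 months = 87

87 months


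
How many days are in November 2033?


November 2033

30 days


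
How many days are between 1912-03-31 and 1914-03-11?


From 1912-03-31 to 1914-03-11
1912-03-31: days before March = 31 + 29 = 60 (1912 is a leap year); day of year = 60 + 31 = 91
1914-03-11: days before March = 31 + 28 = 59 (1914 is not a leap year); day of year = 59 + 11 = 70
Rest of 1912: 366 - 91 = 275
Full years 1913 (365): 365
Total = 275 + 365 + 70 = 710

710 days


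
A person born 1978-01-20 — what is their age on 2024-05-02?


Birth: 1978-01-20
Reference: 2024-05-02
Year difference: 2024 - 1978 = 46

46 years old


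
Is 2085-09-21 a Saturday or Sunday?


Anchor: Jan 1, 2085. With p = 2085 - 1 = 2084: (p + p//4 - p//100 + p//400) mod 7 = (2084 + 521 - 20 + 5) mod 7 = 2590 mod 7 = 0 -> Monday (Mon=0 ... Sun=6)
Day of year: 264; offset = 263
Weekday index = (0 + 263) mod 7 = 4 -> Friday
Weekend days: Saturday, Sunday

No


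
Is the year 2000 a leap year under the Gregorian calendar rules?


Gregorian leap year rule: divisible by 4, but not by 100, unless also by 400.
2000 is divisible by 400 -> leap year

Yes


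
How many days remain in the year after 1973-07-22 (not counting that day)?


Day of year: 203 of 365
Remaining = 365 - 203

162 days


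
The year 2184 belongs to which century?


Century = (year - 1) // 100 + 1
= (2184 - 1) // 100 + 1
= 2183 // 100 + 1
= 21 + 1

22nd century


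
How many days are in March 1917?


March 1917

31 days


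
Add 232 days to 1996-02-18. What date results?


Start: 1996-02-18, add 232 days
February 1996 has 29 days: 29 - 18 = 11 days to February 29 -> 221 left
March 1996 has 31 days -> 190 left
April 1996 has 30 days -> 160 left
May 1996 has 31 days -> 129 left
June 1996 has 30 days -> 99 left
July 1996 has 31 days -> 68 left
August 1996 has 31 days -> 37 left
September 1996 has 30 days -> 7 left
October 1996: 7 <= 31 -> lands on October 7

Result: 1996-10-07


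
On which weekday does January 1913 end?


January 1913 has 31 days
Anchor: Jan 1, 1913. With p = 1913 - 1 = 1912: (p + p//4 - p//100 + p//400) mod 7 = (1912 + 478 - 19 + 4) mod 7 = 2375 mod 7 = 2 -> Wednesday (Mon=0 ... Sun=6)
January 1 is the anchor itself -> Wednesday
Last day offset: 31 - 1 = 30 days
Weekday index = (2 + 30) mod 7 = 4

Friday, January 31


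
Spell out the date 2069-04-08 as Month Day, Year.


ISO 2069-04-08 parses as year=2069, month=04, day=08
Month 4 -> April

April 8, 2069


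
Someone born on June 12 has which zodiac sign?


Date: June 12
Conventional tropical zodiac dates: Gemini from May 21 onward; Cancer starts June 21
June 12 falls within the Gemini range

Gemini


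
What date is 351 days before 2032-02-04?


Start: 2032-02-04, subtract 351 days
Back 4 days from February 4 reaches January 31, 2032 -> 347 left
January 2032 has 31 days -> back to December 31, 2031 -> 316 left
December 2031 has 31 days -> back to November 30, 2031 -> 285 left
November 2031 has 30 days -> back to October 31, 2031 -> 255 left
October 2031 has 31 days -> back to September 30, 2031 -> 224 left
September 2031 has 30 days -> back to August 31, 2031 -> 194 left
August 2031 has 31 days -> back to July 31, 2031 -> 163 left
July 2031 has 31 days -> back to June 30, 2031 -> 132 left
June 2031 has 30 days -> back to May 31, 2031 -> 102 left
May 2031 has 31 days -> back to April 30, 2031 -> 71 left
April 2031 has 30 days -> back to March 31, 2031 -> 41 left
March 2031 has 31 days -> back to February 28, 2031 -> 10 left
February 2031: 28 - 10 = 18 -> lands on February 18

Result: 2031-02-18


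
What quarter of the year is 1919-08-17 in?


Month: August (month 8)
Q1: Jan-Mar, Q2: Apr-Jun, Q3: Jul-Sep, Q4: Oct-Dec

Q3


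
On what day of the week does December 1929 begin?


Target: December 1, 1929
Anchor: Jan 1, 1929. With p = 1929 - 1 = 1928: (p + p//4 - p//100 + p//400) mod 7 = (1928 + 482 - 19 + 4) mod 7 = 2395 mod 7 = 1 -> Tuesday (Mon=0 ... Sun=6)
Days before December (Jan-Nov): 334 days
Weekday index = (1 + 334) mod 7 = 6

Sunday


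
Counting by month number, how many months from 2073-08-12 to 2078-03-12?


From August 2073 to March 2078
5 years * 12 = 60 months, minus 5 months = 55

55 months


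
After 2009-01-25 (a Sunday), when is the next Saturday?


Current: Sunday
Target: Saturday
Days ahead: 6

Next Saturday: 2009-01-31


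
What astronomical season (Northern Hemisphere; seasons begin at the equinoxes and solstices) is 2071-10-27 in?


Date: October 27
Astronomical Autumn (approx.; exact equinox/solstice day varies by year): September 22 to December 20
October 27 falls within the Autumn window

Autumn


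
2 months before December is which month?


December is month 12
12 - 2 = 10

October
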